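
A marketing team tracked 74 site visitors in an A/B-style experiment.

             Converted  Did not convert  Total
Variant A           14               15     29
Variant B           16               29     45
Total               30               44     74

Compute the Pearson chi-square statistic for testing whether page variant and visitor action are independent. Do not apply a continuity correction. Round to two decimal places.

Grand total N = 74.
Expected counts (row total × column total / N):
  Variant A, Converted: 29×30/74 = 11.757
  Variant A, Did not convert: 29×44/74 = 17.243
  Variant B, Converted: 45×30/74 = 18.243
  Variant B, Did not convert: 45×44/74 = 26.757
Contributions (O − E)²/E:
  (14 − 11.757)²/11.757 = 0.4279
  (15 − 17.243)²/17.243 = 0.2918
  (16 − 18.243)²/18.243 = 0.2758
  (29 − 26.757)²/26.757 = 0.1880
χ² = 0.4279 + 0.2918 + 0.2758 + 0.1880 = 1.18

1.18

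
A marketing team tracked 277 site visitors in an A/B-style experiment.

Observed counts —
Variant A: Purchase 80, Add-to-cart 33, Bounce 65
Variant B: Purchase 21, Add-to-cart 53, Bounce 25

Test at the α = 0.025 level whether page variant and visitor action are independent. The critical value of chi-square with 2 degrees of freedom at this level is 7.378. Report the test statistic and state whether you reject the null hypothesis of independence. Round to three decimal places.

37.406; reject H₀

Row totals: 178, 99. Column totals: 101, 86, 90. Grand total N = 277.
Expected counts (row total × column total / N):
  Variant A, Purchase: 178×101/277 = 64.9025
  Variant A, Add-to-cart: 178×86/277 = 55.2635
  Variant A, Bounce: 178×90/277 = 57.8339
  Variant B, Purchase: 99×101/277 = 36.0975
  Variant B, Add-to-cart: 99×86/277 = 30.7365
  Variant B, Bounce: 99×90/277 = 32.1661
Contributions (O − E)²/E:
  (80 − 64.9025)²/64.9025 = 3.5120
  (33 − 55.2635)²/55.2635 = 8.9691
  (65 − 57.8339)²/57.8339 = 0.8879
  (21 − 36.0975)²/36.0975 = 6.3144
  (53 − 30.7365)²/30.7365 = 16.1262
  (25 − 32.1661)²/32.1661 = 1.5965
χ² = 3.5120 + 8.9691 + 0.8879 + 6.3144 + 16.1262 + 1.5965 = 37.406
df = (2−1)(3−1) = 2. Since 37.406 > 7.378, reject the null hypothesis of independence at α = 0.025.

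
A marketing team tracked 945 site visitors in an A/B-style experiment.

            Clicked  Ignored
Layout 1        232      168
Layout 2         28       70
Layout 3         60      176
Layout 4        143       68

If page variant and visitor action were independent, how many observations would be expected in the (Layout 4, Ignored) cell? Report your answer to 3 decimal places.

107.621

Row total (Layout 4) = 211; column total (Ignored) = 482; grand total N = 945.
Expected count = (row total × column total) / N = 211 × 482 / 945 = 107.621.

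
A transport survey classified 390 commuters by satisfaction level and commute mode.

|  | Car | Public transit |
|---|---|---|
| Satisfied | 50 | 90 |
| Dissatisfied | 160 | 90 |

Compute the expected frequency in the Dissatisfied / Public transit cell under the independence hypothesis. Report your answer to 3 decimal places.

Row total (Dissatisfied) = 250; column total (Public transit) = 180; grand total N = 390.
Expected count = (row total × column total) / N = 250 × 180 / 390 = 115.385.

115.385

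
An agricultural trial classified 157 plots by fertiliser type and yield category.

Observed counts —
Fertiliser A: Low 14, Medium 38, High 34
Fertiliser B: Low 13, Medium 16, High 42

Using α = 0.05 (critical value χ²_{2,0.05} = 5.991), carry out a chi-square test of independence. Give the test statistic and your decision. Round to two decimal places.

Row totals: 86, 71. Column totals: 27, 54, 76. Grand total N = 157.
Expected counts (row total × column total / N):
  Fertiliser A, Low: 86×27/157 = 14.790
  Fertiliser A, Medium: 86×54/157 = 29.580
  Fertiliser A, High: 86×76/157 = 41.631
  Fertiliser B, Low: 71×27/157 = 12.210
  Fertiliser B, Medium: 71×54/157 = 24.420
  Fertiliser B, High: 71×76/157 = 34.369
Contributions (O − E)²/E:
  (14 − 14.790)²/14.790 = 0.0422
  (38 − 29.580)²/29.580 = 2.3968
  (34 − 41.631)²/41.631 = 1.3988
  (13 − 12.210)²/12.210 = 0.0511
  (16 − 24.420)²/24.420 = 2.9032
  (42 − 34.369)²/34.369 = 1.6943
χ² = 0.0422 + 2.3968 + 1.3988 + 0.0511 + 2.9032 + 1.6943 = 8.49
df = (2−1)(3−1) = 2. Since 8.49 > 5.991, reject the null hypothesis of independence at α = 0.05.

8.49; reject H₀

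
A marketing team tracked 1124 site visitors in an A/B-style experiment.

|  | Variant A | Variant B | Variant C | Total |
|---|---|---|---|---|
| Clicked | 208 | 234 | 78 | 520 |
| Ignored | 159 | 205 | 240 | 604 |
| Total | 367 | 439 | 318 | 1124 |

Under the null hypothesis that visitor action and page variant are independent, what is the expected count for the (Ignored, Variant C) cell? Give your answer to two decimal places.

170.88

Row total (Ignored) = 604; column total (Variant C) = 318; grand total N = 1124.
Expected count = (row total × column total) / N = 604 × 318 / 1124 = 170.88.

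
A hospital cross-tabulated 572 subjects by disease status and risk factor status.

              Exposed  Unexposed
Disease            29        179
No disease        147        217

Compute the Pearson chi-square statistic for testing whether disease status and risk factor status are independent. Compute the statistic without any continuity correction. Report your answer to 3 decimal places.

Row totals: 208, 364. Column totals: 176, 396. Grand total N = 572.
Expected counts (row total × column total / N):
  Disease, Exposed: 208×176/572 = 64.0000
  Disease, Unexposed: 208×396/572 = 144.0000
  No disease, Exposed: 364×176/572 = 112.0000
  No disease, Unexposed: 364×396/572 = 252.0000
Contributions (O − E)²/E:
  (29 − 64.0000)²/64.0000 = 19.1406
  (179 − 144.0000)²/144.0000 = 8.5069
  (147 − 112.0000)²/112.0000 = 10.9375
  (217 − 252.0000)²/252.0000 = 4.8611
χ² = 19.1406 + 8.5069 + 10.9375 + 4.8611 = 43.446

43.446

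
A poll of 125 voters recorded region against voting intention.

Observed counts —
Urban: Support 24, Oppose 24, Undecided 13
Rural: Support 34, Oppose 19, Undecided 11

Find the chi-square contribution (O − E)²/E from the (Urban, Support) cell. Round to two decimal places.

0.65

Row total (Urban) = 61; column total (Support) = 58; N = 125.
Expected count E = 61 × 58 / 125 = 28.304.
Contribution = (O − E)²/E = (24 − 28.304)² / 28.304 = 0.65.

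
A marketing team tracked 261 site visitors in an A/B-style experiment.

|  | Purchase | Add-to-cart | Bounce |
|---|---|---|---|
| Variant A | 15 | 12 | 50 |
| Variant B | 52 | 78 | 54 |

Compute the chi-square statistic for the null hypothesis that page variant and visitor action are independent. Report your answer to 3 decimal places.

30.196

Row totals: 77, 184. Column totals: 67, 90, 104. Grand total N = 261.
Expected counts (row total × column total / N):
  Variant A, Purchase: 77×67/261 = 19.7663
  Variant A, Add-to-cart: 77×90/261 = 26.5517
  Variant A, Bounce: 77×104/261 = 30.6820
  Variant B, Purchase: 184×67/261 = 47.2337
  Variant B, Add-to-cart: 184×90/261 = 63.4483
  Variant B, Bounce: 184×104/261 = 73.3180
Contributions (O − E)²/E:
  (15 − 19.7663)²/19.7663 = 1.1493
  (12 − 26.5517)²/26.5517 = 7.9751
  (50 − 30.6820)²/30.6820 = 12.1630
  (52 − 47.2337)²/47.2337 = 0.4810
  (78 − 63.4483)²/63.4483 = 3.3374
  (54 − 73.3180)²/73.3180 = 5.0900
χ² = 1.1493 + 7.9751 + 12.1630 + 0.4810 + 3.3374 + 5.0900 = 30.196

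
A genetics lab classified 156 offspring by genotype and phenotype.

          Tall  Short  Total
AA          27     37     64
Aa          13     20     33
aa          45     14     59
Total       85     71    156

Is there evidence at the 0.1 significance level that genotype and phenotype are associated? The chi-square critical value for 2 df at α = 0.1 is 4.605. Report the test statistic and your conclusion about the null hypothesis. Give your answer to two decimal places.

18.23; reject H₀

Grand total N = 156.
Expected counts (row total × column total / N):
  AA, Tall: 64×85/156 = 34.872
  AA, Short: 64×71/156 = 29.128
  Aa, Tall: 33×85/156 = 17.981
  Aa, Short: 33×71/156 = 15.019
  aa, Tall: 59×85/156 = 32.147
  aa, Short: 59×71/156 = 26.853
Contributions (O − E)²/E:
  (27 − 34.872)²/34.872 = 1.7770
  (37 − 29.128)²/29.128 = 2.1275
  (13 − 17.981)²/17.981 = 1.3798
  (20 − 15.019)²/15.019 = 1.6519
  (45 − 32.147)²/32.147 = 5.1389
  (14 − 26.853)²/26.853 = 6.1520
χ² = 1.7770 + 2.1275 + 1.3798 + 1.6519 + 5.1389 + 6.1520 = 18.23
df = (3−1)(2−1) = 2. Since 18.23 > 4.605, reject the null hypothesis of independence at α = 0.1.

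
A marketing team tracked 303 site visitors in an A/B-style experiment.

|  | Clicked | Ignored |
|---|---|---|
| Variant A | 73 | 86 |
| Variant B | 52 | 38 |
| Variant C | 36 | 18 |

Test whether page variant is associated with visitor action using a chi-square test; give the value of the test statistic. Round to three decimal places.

8.081

Row totals: 159, 90, 54. Column totals: 161, 142. Grand total N = 303.
Expected counts (row total × column total / N):
  Variant A, Clicked: 159×161/303 = 84.4851
  Variant A, Ignored: 159×142/303 = 74.5149
  Variant B, Clicked: 90×161/303 = 47.8218
  Variant B, Ignored: 90×142/303 = 42.1782
  Variant C, Clicked: 54×161/303 = 28.6931
  Variant C, Ignored: 54×142/303 = 25.3069
Contributions (O − E)²/E:
  (73 − 84.4851)²/84.4851 = 1.5613
  (86 − 74.5149)²/74.5149 = 1.7702
  (52 − 47.8218)²/47.8218 = 0.3651
  (38 − 42.1782)²/42.1782 = 0.4139
  (36 − 28.6931)²/28.6931 = 1.8608
  (18 − 25.3069)²/25.3069 = 2.1097
χ² = 1.5613 + 1.7702 + 0.3651 + 0.4139 + 1.8608 + 2.1097 = 8.081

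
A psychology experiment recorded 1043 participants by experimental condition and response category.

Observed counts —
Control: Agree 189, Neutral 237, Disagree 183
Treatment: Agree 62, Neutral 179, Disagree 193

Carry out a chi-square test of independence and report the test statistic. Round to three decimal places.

Row totals: 609, 434. Column totals: 251, 416, 376. Grand total N = 1043.
Expected counts (row total × column total / N):
  Control, Agree: 609×251/1043 = 146.55705
  Control, Neutral: 609×416/1043 = 242.89933
  Control, Disagree: 609×376/1043 = 219.54362
  Treatment, Agree: 434×251/1043 = 104.44295
  Treatment, Neutral: 434×416/1043 = 173.10067
  Treatment, Disagree: 434×376/1043 = 156.45638
Contributions (O − E)²/E:
  (189 − 146.55705)²/146.55705 = 12.2915
  (237 − 242.89933)²/242.89933 = 0.1433
  (183 − 219.54362)²/219.54362 = 6.0828
  (62 − 104.44295)²/104.44295 = 17.2477
  (179 − 173.10067)²/173.10067 = 0.2011
  (193 − 156.45638)²/156.45638 = 8.5355
χ² = 12.2915 + 0.1433 + 6.0828 + 17.2477 + 0.2011 + 8.5355 = 44.502

44.502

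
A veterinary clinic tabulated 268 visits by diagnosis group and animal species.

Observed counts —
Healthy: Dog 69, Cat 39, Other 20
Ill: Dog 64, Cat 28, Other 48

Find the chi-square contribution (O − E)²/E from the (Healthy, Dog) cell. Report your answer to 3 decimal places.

0.472

Row total (Healthy) = 128; column total (Dog) = 133; N = 268.
Expected count E = 128 × 133 / 268 = 63.5224.
Contribution = (O − E)²/E = (69 − 63.5224)² / 63.5224 = 0.472.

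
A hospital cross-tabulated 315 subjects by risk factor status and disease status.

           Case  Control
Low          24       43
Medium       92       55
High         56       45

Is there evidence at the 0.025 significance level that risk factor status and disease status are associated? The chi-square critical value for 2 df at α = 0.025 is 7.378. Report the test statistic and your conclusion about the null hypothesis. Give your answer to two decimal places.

13.34; reject H₀

Row totals: 67, 147, 101. Column totals: 172, 143. Grand total N = 315.
Expected counts (row total × column total / N):
  Low, Case: 67×172/315 = 36.584
  Low, Control: 67×143/315 = 30.416
  Medium, Case: 147×172/315 = 80.267
  Medium, Control: 147×143/315 = 66.733
  High, Case: 101×172/315 = 55.149
  High, Control: 101×143/315 = 45.851
Contributions (O − E)²/E:
  (24 − 36.584)²/36.584 = 4.3286
  (43 − 30.416)²/30.416 = 5.2064
  (92 − 80.267)²/80.267 = 1.7151
  (55 − 66.733)²/66.733 = 2.0629
  (56 − 55.149)²/55.149 = 0.0131
  (45 − 45.851)²/45.851 = 0.0158
χ² = 4.3286 + 5.2064 + 1.7151 + 2.0629 + 0.0131 + 0.0158 = 13.34
df = (3−1)(2−1) = 2. Since 13.34 > 7.378, reject the null hypothesis of independence at α = 0.025.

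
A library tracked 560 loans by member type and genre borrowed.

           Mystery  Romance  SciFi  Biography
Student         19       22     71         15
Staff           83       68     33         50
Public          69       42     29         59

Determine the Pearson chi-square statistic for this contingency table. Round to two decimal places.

101.44

Row totals: 127, 234, 199. Column totals: 171, 132, 133, 124. Grand total N = 560.
Expected counts (row total × column total / N):
  Student, Mystery: 127×171/560 = 38.780
  Student, Romance: 127×132/560 = 29.936
  Student, SciFi: 127×133/560 = 30.163
  Student, Biography: 127×124/560 = 28.121
  Staff, Mystery: 234×171/560 = 71.454
  Staff, Romance: 234×132/560 = 55.157
  Staff, SciFi: 234×133/560 = 55.575
  Staff, Biography: 234×124/560 = 51.814
  Public, Mystery: 199×171/560 = 60.766
  Public, Romance: 199×132/560 = 46.907
  Public, SciFi: 199×133/560 = 47.263
  Public, Biography: 199×124/560 = 44.064
Contributions (O − E)²/E:
  (19 − 38.780)²/38.780 = 10.0889
  (22 − 29.936)²/29.936 = 2.1038
  (71 − 30.163)²/30.163 = 55.2883
  (15 − 28.121)²/28.121 = 6.1221
  (83 − 71.454)²/71.454 = 1.8657
  (68 − 55.157)²/55.157 = 2.9904
  (33 − 55.575)²/55.575 = 9.1701
  (50 − 51.814)²/51.814 = 0.0635
  (69 − 60.766)²/60.766 = 1.1157
  (42 − 46.907)²/46.907 = 0.5133
  (29 − 47.263)²/47.263 = 7.0570
  (59 − 44.064)²/44.064 = 5.0627
χ² = 10.0889 + 2.1038 + 55.2883 + 6.1221 + 1.8657 + 2.9904 + 9.1701 + 0.0635 + 1.1157 + 0.5133 + 7.0570 + 5.0627 = 101.44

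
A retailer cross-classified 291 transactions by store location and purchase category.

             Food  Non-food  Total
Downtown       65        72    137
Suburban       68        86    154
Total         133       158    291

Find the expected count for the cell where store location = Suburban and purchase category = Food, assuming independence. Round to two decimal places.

Row total (Suburban) = 154; column total (Food) = 133; grand total N = 291.
Expected count = (row total × column total) / N = 154 × 133 / 291 = 70.38.

70.38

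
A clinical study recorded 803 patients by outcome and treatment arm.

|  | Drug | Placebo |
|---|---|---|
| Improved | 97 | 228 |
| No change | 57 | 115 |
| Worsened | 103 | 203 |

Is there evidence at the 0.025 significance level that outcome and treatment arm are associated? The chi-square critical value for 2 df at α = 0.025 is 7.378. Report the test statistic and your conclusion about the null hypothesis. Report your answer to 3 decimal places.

1.183; fail to reject H₀

Row totals: 325, 172, 306. Column totals: 257, 546. Grand total N = 803.
Expected counts (row total × column total / N):
  Improved, Drug: 325×257/803 = 104.0162
  Improved, Placebo: 325×546/803 = 220.9838
  No change, Drug: 172×257/803 = 55.0486
  No change, Placebo: 172×546/803 = 116.9514
  Worsened, Drug: 306×257/803 = 97.9352
  Worsened, Placebo: 306×546/803 = 208.0648
Contributions (O − E)²/E:
  (97 − 104.0162)²/104.0162 = 0.4733
  (228 − 220.9838)²/220.9838 = 0.2228
  (57 − 55.0486)²/55.0486 = 0.0692
  (115 − 116.9514)²/116.9514 = 0.0326
  (103 − 97.9352)²/97.9352 = 0.2619
  (203 − 208.0648)²/208.0648 = 0.1233
χ² = 0.4733 + 0.2228 + 0.0692 + 0.0326 + 0.2619 + 0.1233 = 1.183
df = (3−1)(2−1) = 2. Since 1.183 < 7.378, fail to reject the null hypothesis of independence at α = 0.025.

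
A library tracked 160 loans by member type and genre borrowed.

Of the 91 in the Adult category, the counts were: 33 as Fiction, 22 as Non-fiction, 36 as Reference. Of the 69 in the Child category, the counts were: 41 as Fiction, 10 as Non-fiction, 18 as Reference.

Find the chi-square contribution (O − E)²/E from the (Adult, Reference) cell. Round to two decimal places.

Row total (Adult) = 91; column total (Reference) = 54; N = 160.
Expected count E = 91 × 54 / 160 = 30.712.
Contribution = (O − E)²/E = (36 − 30.712)² / 30.712 = 0.91.

0.91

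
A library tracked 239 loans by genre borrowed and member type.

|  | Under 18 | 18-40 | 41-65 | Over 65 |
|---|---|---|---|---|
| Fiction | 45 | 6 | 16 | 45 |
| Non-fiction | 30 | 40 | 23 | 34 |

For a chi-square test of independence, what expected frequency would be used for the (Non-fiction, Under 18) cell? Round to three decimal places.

Row total (Non-fiction) = 127; column total (Under 18) = 75; grand total N = 239.
Expected count = (row total × column total) / N = 127 × 75 / 239 = 39.854.

39.854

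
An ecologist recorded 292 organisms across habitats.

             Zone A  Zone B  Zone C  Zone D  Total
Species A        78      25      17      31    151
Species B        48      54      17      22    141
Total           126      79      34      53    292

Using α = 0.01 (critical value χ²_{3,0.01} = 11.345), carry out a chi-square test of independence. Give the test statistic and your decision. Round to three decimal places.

18.997; reject H₀

Grand total N = 292.
Expected counts (row total × column total / N):
  Species A, Zone A: 151×126/292 = 65.1575
  Species A, Zone B: 151×79/292 = 40.8527
  Species A, Zone C: 151×34/292 = 17.5822
  Species A, Zone D: 151×53/292 = 27.4075
  Species B, Zone A: 141×126/292 = 60.8425
  Species B, Zone B: 141×79/292 = 38.1473
  Species B, Zone C: 141×34/292 = 16.4178
  Species B, Zone D: 141×53/292 = 25.5925
Contributions (O − E)²/E:
  (78 − 65.1575)²/65.1575 = 2.5312
  (25 − 40.8527)²/40.8527 = 6.1516
  (17 − 17.5822)²/17.5822 = 0.0193
  (31 − 27.4075)²/27.4075 = 0.4709
  (48 − 60.8425)²/60.8425 = 2.7108
  (54 − 38.1473)²/38.1473 = 6.5878
  (17 − 16.4178)²/16.4178 = 0.0206
  (22 − 25.5925)²/25.5925 = 0.5043
χ² = 2.5312 + 6.1516 + 0.0193 + 0.4709 + 2.7108 + 6.5878 + 0.0206 + 0.5043 = 18.997
df = (2−1)(4−1) = 3. Since 18.997 > 11.345, reject the null hypothesis of independence at α = 0.01.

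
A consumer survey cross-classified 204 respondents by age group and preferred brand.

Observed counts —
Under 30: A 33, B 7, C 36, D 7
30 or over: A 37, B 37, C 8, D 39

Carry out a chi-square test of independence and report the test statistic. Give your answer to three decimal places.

55.613

Row totals: 83, 121. Column totals: 70, 44, 44, 46. Grand total N = 204.
Expected counts (row total × column total / N):
  Under 30, A: 83×70/204 = 28.4804
  Under 30, B: 83×44/204 = 17.9020
  Under 30, C: 83×44/204 = 17.9020
  Under 30, D: 83×46/204 = 18.7157
  30 or over, A: 121×70/204 = 41.5196
  30 or over, B: 121×44/204 = 26.0980
  30 or over, C: 121×44/204 = 26.0980
  30 or over, D: 121×46/204 = 27.2843
Contributions (O − E)²/E:
  (33 − 28.4804)²/28.4804 = 0.7172
  (7 − 17.9020)²/17.9020 = 6.6391
  (36 − 17.9020)²/17.9020 = 18.2961
  (7 − 18.7157)²/18.7157 = 7.3338
  (37 − 41.5196)²/41.5196 = 0.4920
  (37 − 26.0980)²/26.0980 = 4.5541
  (8 − 26.0980)²/26.0980 = 12.5503
  (39 − 27.2843)²/27.2843 = 5.0306
χ² = 0.7172 + 6.6391 + 18.2961 + 7.3338 + 0.4920 + 4.5541 + 12.5503 + 5.0306 = 55.613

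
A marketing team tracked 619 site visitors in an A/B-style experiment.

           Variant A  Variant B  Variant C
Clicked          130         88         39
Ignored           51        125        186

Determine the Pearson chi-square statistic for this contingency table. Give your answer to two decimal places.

Row totals: 257, 362. Column totals: 181, 213, 225. Grand total N = 619.
Expected counts (row total × column total / N):
  Clicked, Variant A: 257×181/619 = 75.149
  Clicked, Variant B: 257×213/619 = 88.435
  Clicked, Variant C: 257×225/619 = 93.417
  Ignored, Variant A: 362×181/619 = 105.851
  Ignored, Variant B: 362×213/619 = 124.565
  Ignored, Variant C: 362×225/619 = 131.583
Contributions (O − E)²/E:
  (130 − 75.149)²/75.149 = 40.0356
  (88 − 88.435)²/88.435 = 0.0021
  (39 − 93.417)²/93.417 = 31.6988
  (51 − 105.851)²/105.851 = 28.4233
  (125 − 124.565)²/124.565 = 0.0015
  (186 − 131.583)²/131.583 = 22.5045
χ² = 40.0356 + 0.0021 + 31.6988 + 28.4233 + 0.0015 + 22.5045 = 122.67

122.67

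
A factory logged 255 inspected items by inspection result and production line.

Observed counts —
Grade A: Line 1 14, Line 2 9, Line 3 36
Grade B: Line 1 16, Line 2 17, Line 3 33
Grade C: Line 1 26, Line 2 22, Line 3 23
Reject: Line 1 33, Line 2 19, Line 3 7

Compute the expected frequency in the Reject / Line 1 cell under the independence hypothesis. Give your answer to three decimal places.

Row total (Reject) = 59; column total (Line 1) = 89; grand total N = 255.
Expected count = (row total × column total) / N = 59 × 89 / 255 = 20.592.

20.592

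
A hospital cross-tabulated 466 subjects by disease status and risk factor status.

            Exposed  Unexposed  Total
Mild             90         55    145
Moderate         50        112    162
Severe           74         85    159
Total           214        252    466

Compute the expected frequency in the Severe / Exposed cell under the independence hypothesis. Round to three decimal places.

Row total (Severe) = 159; column total (Exposed) = 214; grand total N = 466.
Expected count = (row total × column total) / N = 159 × 214 / 466 = 73.017.

73.017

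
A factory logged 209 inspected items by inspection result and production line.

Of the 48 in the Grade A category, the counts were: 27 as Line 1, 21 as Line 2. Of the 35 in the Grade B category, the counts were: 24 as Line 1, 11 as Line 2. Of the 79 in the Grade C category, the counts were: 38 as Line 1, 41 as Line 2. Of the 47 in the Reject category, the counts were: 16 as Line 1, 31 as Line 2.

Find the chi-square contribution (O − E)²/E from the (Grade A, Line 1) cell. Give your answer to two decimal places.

Row total (Grade A) = 48; column total (Line 1) = 105; N = 209.
Expected count E = 48 × 105 / 209 = 24.1148.
Contribution = (O − E)²/E = (27 − 24.1148)² / 24.1148 = 0.35.

0.35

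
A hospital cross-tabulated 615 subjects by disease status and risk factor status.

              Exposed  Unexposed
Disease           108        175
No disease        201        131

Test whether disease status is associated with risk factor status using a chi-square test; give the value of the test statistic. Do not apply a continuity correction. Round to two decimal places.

Row totals: 283, 332. Column totals: 309, 306. Grand total N = 615.
Expected counts (row total × column total / N):
  Disease, Exposed: 283×309/615 = 142.190
  Disease, Unexposed: 283×306/615 = 140.810
  No disease, Exposed: 332×309/615 = 166.810
  No disease, Unexposed: 332×306/615 = 165.190
Contributions (O − E)²/E:
  (108 − 142.190)²/142.190 = 8.2211
  (175 − 140.810)²/140.810 = 8.3017
  (201 − 166.810)²/166.810 = 7.0077
  (131 − 165.190)²/165.190 = 7.0764
χ² = 8.2211 + 8.3017 + 7.0077 + 7.0764 = 30.61

30.61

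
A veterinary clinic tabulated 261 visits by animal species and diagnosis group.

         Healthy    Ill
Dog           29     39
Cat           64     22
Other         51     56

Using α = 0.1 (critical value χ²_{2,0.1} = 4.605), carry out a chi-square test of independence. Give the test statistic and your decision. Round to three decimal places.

Row totals: 68, 86, 107. Column totals: 144, 117. Grand total N = 261.
Expected counts (row total × column total / N):
  Dog, Healthy: 68×144/261 = 37.5172
  Dog, Ill: 68×117/261 = 30.4828
  Cat, Healthy: 86×144/261 = 47.4483
  Cat, Ill: 86×117/261 = 38.5517
  Other, Healthy: 107×144/261 = 59.0345
  Other, Ill: 107×117/261 = 47.9655
Contributions (O − E)²/E:
  (29 − 37.5172)²/37.5172 = 1.9336
  (39 − 30.4828)²/30.4828 = 2.3798
  (64 − 47.4483)²/47.4483 = 5.7738
  (22 − 38.5517)²/38.5517 = 7.1063
  (51 − 59.0345)²/59.0345 = 1.0935
  (56 − 47.9655)²/47.9655 = 1.3458
χ² = 1.9336 + 2.3798 + 5.7738 + 7.1063 + 1.0935 + 1.3458 = 19.633
df = (3−1)(2−1) = 2. Since 19.633 > 4.605, reject the null hypothesis of independence at α = 0.1.

19.633; reject H₀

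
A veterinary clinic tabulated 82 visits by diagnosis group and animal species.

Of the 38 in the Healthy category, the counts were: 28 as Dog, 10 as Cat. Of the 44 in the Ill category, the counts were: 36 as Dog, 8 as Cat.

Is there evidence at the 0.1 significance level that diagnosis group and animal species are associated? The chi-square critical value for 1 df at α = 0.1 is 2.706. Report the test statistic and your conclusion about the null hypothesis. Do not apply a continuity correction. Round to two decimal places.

Row totals: 38, 44. Column totals: 64, 18. Grand total N = 82.
Expected counts (row total × column total / N):
  Healthy, Dog: 38×64/82 = 29.659
  Healthy, Cat: 38×18/82 = 8.341
  Ill, Dog: 44×64/82 = 34.341
  Ill, Cat: 44×18/82 = 9.659
Contributions (O − E)²/E:
  (28 − 29.659)²/29.659 = 0.0928
  (10 − 8.341)²/8.341 = 0.3300
  (36 − 34.341)²/34.341 = 0.0801
  (8 − 9.659)²/9.659 = 0.2849
χ² = 0.0928 + 0.3300 + 0.0801 + 0.2849 = 0.79
df = (2−1)(2−1) = 1. Since 0.79 < 2.706, fail to reject the null hypothesis of independence at α = 0.1.

0.79; fail to reject H₀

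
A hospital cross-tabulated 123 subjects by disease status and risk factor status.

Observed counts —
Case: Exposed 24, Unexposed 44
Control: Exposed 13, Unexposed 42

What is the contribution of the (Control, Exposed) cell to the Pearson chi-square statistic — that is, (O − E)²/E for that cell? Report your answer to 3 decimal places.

0.759

Row total (Control) = 55; column total (Exposed) = 37; N = 123.
Expected count E = 55 × 37 / 123 = 16.5447.
Contribution = (O − E)²/E = (13 − 16.5447)² / 16.5447 = 0.759.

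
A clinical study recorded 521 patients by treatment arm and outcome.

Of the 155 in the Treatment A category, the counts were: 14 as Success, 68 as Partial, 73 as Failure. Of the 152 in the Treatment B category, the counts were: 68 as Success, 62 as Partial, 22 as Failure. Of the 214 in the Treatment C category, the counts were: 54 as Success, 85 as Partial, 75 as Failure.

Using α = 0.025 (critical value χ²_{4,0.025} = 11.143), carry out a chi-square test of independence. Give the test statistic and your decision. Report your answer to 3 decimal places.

Row totals: 155, 152, 214. Column totals: 136, 215, 170. Grand total N = 521.
Expected counts (row total × column total / N):
  Treatment A, Success: 155×136/521 = 40.4607
  Treatment A, Partial: 155×215/521 = 63.9635
  Treatment A, Failure: 155×170/521 = 50.5758
  Treatment B, Success: 152×136/521 = 39.6775
  Treatment B, Partial: 152×215/521 = 62.7255
  Treatment B, Failure: 152×170/521 = 49.5969
  Treatment C, Success: 214×136/521 = 55.8618
  Treatment C, Partial: 214×215/521 = 88.3109
  Treatment C, Failure: 214×170/521 = 69.8273
Contributions (O − E)²/E:
  (14 − 40.4607)²/40.4607 = 17.3049
  (68 − 63.9635)²/63.9635 = 0.2547
  (73 − 50.5758)²/50.5758 = 9.9424
  (68 − 39.6775)²/39.6775 = 20.2171
  (62 − 62.7255)²/62.7255 = 0.0084
  (22 − 49.5969)²/49.5969 = 15.3556
  (54 − 55.8618)²/55.8618 = 0.0621
  (85 − 88.3109)²/88.3109 = 0.1241
  (75 − 69.8273)²/69.8273 = 0.3832
χ² = 17.3049 + 0.2547 + 9.9424 + 20.2171 + 0.0084 + 15.3556 + 0.0621 + 0.1241 + 0.3832 = 63.652
df = (3−1)(3−1) = 4. Since 63.652 > 11.143, reject the null hypothesis of independence at α = 0.025.

63.652; reject H₀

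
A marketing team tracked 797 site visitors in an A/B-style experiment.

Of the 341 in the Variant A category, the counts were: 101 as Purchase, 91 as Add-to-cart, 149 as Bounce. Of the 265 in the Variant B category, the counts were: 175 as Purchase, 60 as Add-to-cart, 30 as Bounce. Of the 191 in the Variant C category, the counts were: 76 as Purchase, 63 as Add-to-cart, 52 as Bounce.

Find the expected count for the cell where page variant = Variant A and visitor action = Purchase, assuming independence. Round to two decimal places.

150.60

Row total (Variant A) = 341; column total (Purchase) = 352; grand total N = 797.
Expected count = (row total × column total) / N = 341 × 352 / 797 = 150.60.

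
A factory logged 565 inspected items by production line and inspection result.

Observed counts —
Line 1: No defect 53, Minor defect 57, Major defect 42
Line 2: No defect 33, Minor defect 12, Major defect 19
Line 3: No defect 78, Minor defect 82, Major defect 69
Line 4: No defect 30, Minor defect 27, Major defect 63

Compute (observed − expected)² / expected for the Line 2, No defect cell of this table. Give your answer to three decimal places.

5.531

Row total (Line 2) = 64; column total (No defect) = 194; N = 565.
Expected count E = 64 × 194 / 565 = 21.9752.
Contribution = (O − E)²/E = (33 − 21.9752)² / 21.9752 = 5.531.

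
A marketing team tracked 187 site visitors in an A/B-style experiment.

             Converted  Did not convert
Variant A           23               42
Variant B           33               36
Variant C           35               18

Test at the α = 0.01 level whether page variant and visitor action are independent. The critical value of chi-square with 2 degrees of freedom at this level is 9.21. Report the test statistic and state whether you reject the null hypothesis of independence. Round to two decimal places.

11.01; reject H₀

Row totals: 65, 69, 53. Column totals: 91, 96. Grand total N = 187.
Expected counts (row total × column total / N):
  Variant A, Converted: 65×91/187 = 31.631
  Variant A, Did not convert: 65×96/187 = 33.369
  Variant B, Converted: 69×91/187 = 33.578
  Variant B, Did not convert: 69×96/187 = 35.422
  Variant C, Converted: 53×91/187 = 25.791
  Variant C, Did not convert: 53×96/187 = 27.209
Contributions (O − E)²/E:
  (23 − 31.631)²/31.631 = 2.3551
  (42 − 33.369)²/33.369 = 2.2324
  (33 − 33.578)²/33.578 = 0.0099
  (36 − 35.422)²/35.422 = 0.0094
  (35 − 25.791)²/25.791 = 3.2882
  (18 − 27.209)²/27.209 = 3.1168
χ² = 2.3551 + 2.2324 + 0.0099 + 0.0094 + 3.2882 + 3.1168 = 11.01
df = (3−1)(2−1) = 2. Since 11.01 > 9.21, reject the null hypothesis of independence at α = 0.01.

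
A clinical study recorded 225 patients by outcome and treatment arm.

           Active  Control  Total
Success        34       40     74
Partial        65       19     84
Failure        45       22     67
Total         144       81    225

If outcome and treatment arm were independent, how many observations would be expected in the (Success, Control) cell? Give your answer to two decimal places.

26.64

Row total (Success) = 74; column total (Control) = 81; grand total N = 225.
Expected count = (row total × column total) / N = 74 × 81 / 225 = 26.64.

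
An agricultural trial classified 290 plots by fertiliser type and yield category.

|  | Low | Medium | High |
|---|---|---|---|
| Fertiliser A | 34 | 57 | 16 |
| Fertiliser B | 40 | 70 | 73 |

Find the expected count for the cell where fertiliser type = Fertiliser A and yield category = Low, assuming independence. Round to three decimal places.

27.303

Row total (Fertiliser A) = 107; column total (Low) = 74; grand total N = 290.
Expected count = (row total × column total) / N = 107 × 74 / 290 = 27.303.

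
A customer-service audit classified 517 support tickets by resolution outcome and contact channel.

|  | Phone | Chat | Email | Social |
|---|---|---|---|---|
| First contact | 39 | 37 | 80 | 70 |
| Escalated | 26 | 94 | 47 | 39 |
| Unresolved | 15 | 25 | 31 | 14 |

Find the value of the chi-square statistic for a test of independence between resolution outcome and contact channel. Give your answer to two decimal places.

Row totals: 226, 206, 85. Column totals: 80, 156, 158, 123. Grand total N = 517.
Expected counts (row total × column total / N):
  First contact, Phone: 226×80/517 = 34.971
  First contact, Chat: 226×156/517 = 68.193
  First contact, Email: 226×158/517 = 69.068
  First contact, Social: 226×123/517 = 53.768
  Escalated, Phone: 206×80/517 = 31.876
  Escalated, Chat: 206×156/517 = 62.159
  Escalated, Email: 206×158/517 = 62.956
  Escalated, Social: 206×123/517 = 49.010
  Unresolved, Phone: 85×80/517 = 13.153
  Unresolved, Chat: 85×156/517 = 25.648
  Unresolved, Email: 85×158/517 = 25.977
  Unresolved, Social: 85×123/517 = 20.222
Contributions (O − E)²/E:
  (39 − 34.971)²/34.971 = 0.4642
  (37 − 68.193)²/68.193 = 14.2684
  (80 − 69.068)²/69.068 = 1.7303
  (70 − 53.768)²/53.768 = 4.9003
  (26 − 31.876)²/31.876 = 1.0832
  (94 − 62.159)²/62.159 = 16.3106
  (47 − 62.956)²/62.956 = 4.0440
  (39 − 49.010)²/49.010 = 2.0445
  (15 − 13.153)²/13.153 = 0.2594
  (25 − 25.648)²/25.648 = 0.0164
  (31 − 25.977)²/25.977 = 0.9713
  (14 − 20.222)²/20.222 = 1.9144
χ² = 0.4642 + 14.2684 + 1.7303 + 4.9003 + 1.0832 + 16.3106 + 4.0440 + 2.0445 + 0.2594 + 0.0164 + 0.9713 + 1.9144 = 48.01

48.01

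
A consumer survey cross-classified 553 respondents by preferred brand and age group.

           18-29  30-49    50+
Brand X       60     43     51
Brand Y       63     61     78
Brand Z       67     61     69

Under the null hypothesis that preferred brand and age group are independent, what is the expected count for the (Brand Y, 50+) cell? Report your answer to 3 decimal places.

72.325

Row total (Brand Y) = 202; column total (50+) = 198; grand total N = 553.
Expected count = (row total × column total) / N = 202 × 198 / 553 = 72.325.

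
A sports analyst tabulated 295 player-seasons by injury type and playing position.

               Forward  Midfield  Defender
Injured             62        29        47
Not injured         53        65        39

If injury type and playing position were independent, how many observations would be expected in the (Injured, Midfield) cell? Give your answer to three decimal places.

43.973

Row total (Injured) = 138; column total (Midfield) = 94; grand total N = 295.
Expected count = (row total × column total) / N = 138 × 94 / 295 = 43.973.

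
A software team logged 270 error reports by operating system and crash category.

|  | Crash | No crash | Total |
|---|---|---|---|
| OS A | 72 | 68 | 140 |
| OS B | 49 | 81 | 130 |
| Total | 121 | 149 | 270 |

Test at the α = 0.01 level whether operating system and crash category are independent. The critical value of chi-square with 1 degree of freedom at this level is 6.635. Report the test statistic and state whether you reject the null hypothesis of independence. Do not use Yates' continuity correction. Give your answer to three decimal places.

Grand total N = 270.
Expected counts (row total × column total / N):
  OS A, Crash: 140×121/270 = 62.7407
  OS A, No crash: 140×149/270 = 77.2593
  OS B, Crash: 130×121/270 = 58.2593
  OS B, No crash: 130×149/270 = 71.7407
Contributions (O − E)²/E:
  (72 − 62.7407)²/62.7407 = 1.3665
  (68 − 77.2593)²/77.2593 = 1.1097
  (49 − 58.2593)²/58.2593 = 1.4716
  (81 − 71.7407)²/71.7407 = 1.1951
χ² = 1.3665 + 1.1097 + 1.4716 + 1.1951 = 5.143
df = (2−1)(2−1) = 1. Since 5.143 < 6.635, fail to reject the null hypothesis of independence at α = 0.01.

5.143; fail to reject H₀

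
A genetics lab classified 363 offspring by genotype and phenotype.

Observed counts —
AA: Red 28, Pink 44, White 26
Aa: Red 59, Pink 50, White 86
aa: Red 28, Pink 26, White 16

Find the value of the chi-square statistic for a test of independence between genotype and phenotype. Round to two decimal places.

19.20

Row totals: 98, 195, 70. Column totals: 115, 120, 128. Grand total N = 363.
Expected counts (row total × column total / N):
  AA, Red: 98×115/363 = 31.047
  AA, Pink: 98×120/363 = 32.397
  AA, White: 98×128/363 = 34.556
  Aa, Red: 195×115/363 = 61.777
  Aa, Pink: 195×120/363 = 64.463
  Aa, White: 195×128/363 = 68.760
  aa, Red: 70×115/363 = 22.176
  aa, Pink: 70×120/363 = 23.140
  aa, White: 70×128/363 = 24.683
Contributions (O − E)²/E:
  (28 − 31.047)²/31.047 = 0.2990
  (44 − 32.397)²/32.397 = 4.1556
  (26 − 34.556)²/34.556 = 2.1184
  (59 − 61.777)²/61.777 = 0.1248
  (50 − 64.463)²/64.463 = 3.2449
  (86 − 68.760)²/68.760 = 4.3225
  (28 − 22.176)²/22.176 = 1.5295
  (26 − 23.140)²/23.140 = 0.3535
  (16 − 24.683)²/24.683 = 3.0545
χ² = 0.2990 + 4.1556 + 2.1184 + 0.1248 + 3.2449 + 4.3225 + 1.5295 + 0.3535 + 3.0545 = 19.20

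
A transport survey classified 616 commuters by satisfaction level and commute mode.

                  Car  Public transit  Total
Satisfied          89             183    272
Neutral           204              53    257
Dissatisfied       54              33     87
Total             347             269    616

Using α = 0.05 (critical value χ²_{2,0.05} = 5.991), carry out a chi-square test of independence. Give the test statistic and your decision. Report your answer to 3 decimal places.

118.294; reject H₀

Grand total N = 616.
Expected counts (row total × column total / N):
  Satisfied, Car: 272×347/616 = 153.22078
  Satisfied, Public transit: 272×269/616 = 118.77922
  Neutral, Car: 257×347/616 = 144.77110
  Neutral, Public transit: 257×269/616 = 112.22890
  Dissatisfied, Car: 87×347/616 = 49.00812
  Dissatisfied, Public transit: 87×269/616 = 37.99188
Contributions (O − E)²/E:
  (89 − 153.22078)²/153.22078 = 26.9174
  (183 − 118.77922)²/118.77922 = 34.7225
  (204 − 144.77110)²/144.77110 = 24.2318
  (53 − 112.22890)²/112.22890 = 31.2581
  (54 − 49.00812)²/49.00812 = 0.5085
  (33 − 37.99188)²/37.99188 = 0.6559
χ² = 26.9174 + 34.7225 + 24.2318 + 31.2581 + 0.5085 + 0.6559 = 118.294
df = (3−1)(2−1) = 2. Since 118.294 > 5.991, reject the null hypothesis of independence at α = 0.05.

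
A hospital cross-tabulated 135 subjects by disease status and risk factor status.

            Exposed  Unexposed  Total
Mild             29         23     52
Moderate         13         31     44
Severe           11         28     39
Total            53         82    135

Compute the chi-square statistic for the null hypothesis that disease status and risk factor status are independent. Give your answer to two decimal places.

Grand total N = 135.
Expected counts (row total × column total / N):
  Mild, Exposed: 52×53/135 = 20.415
  Mild, Unexposed: 52×82/135 = 31.585
  Moderate, Exposed: 44×53/135 = 17.274
  Moderate, Unexposed: 44×82/135 = 26.726
  Severe, Exposed: 39×53/135 = 15.311
  Severe, Unexposed: 39×82/135 = 23.689
Contributions (O − E)²/E:
  (29 − 20.415)²/20.415 = 3.6102
  (23 − 31.585)²/31.585 = 2.3335
  (13 − 17.274)²/17.274 = 1.0575
  (31 − 26.726)²/26.726 = 0.6835
  (11 − 15.311)²/15.311 = 1.2138
  (28 − 23.689)²/23.689 = 0.7845
χ² = 3.6102 + 2.3335 + 1.0575 + 0.6835 + 1.2138 + 0.7845 = 9.68

9.68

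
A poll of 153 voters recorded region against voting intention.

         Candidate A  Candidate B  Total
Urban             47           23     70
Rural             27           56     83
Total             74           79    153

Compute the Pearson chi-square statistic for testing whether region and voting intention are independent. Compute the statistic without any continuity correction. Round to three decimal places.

18.217

Grand total N = 153.
Expected counts (row total × column total / N):
  Urban, Candidate A: 70×74/153 = 33.8562
  Urban, Candidate B: 70×79/153 = 36.1438
  Rural, Candidate A: 83×74/153 = 40.1438
  Rural, Candidate B: 83×79/153 = 42.8562
Contributions (O − E)²/E:
  (47 − 33.8562)²/33.8562 = 5.1027
  (23 − 36.1438)²/36.1438 = 4.7798
  (27 − 40.1438)²/40.1438 = 4.3035
  (56 − 42.8562)²/42.8562 = 4.0311
χ² = 5.1027 + 4.7798 + 4.3035 + 4.0311 = 18.217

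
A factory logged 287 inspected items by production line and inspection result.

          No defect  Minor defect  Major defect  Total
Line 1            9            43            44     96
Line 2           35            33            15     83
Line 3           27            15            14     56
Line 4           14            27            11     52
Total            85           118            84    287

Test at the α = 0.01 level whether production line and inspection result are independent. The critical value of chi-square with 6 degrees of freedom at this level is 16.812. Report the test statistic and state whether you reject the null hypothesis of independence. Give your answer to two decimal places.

43.06; reject H₀

Grand total N = 287.
Expected counts (row total × column total / N):
  Line 1, No defect: 96×85/287 = 28.432
  Line 1, Minor defect: 96×118/287 = 39.470
  Line 1, Major defect: 96×84/287 = 28.098
  Line 2, No defect: 83×85/287 = 24.582
  Line 2, Minor defect: 83×118/287 = 34.125
  Line 2, Major defect: 83×84/287 = 24.293
  Line 3, No defect: 56×85/287 = 16.585
  Line 3, Minor defect: 56×118/287 = 23.024
  Line 3, Major defect: 56×84/287 = 16.390
  Line 4, No defect: 52×85/287 = 15.401
  Line 4, Minor defect: 52×118/287 = 21.380
  Line 4, Major defect: 52×84/287 = 15.220
Contributions (O − E)²/E:
  (9 − 28.432)²/28.432 = 13.2809
  (43 − 39.470)²/39.470 = 0.3157
  (44 − 28.098)²/28.098 = 8.9997
  (35 − 24.582)²/24.582 = 4.4152
  (33 − 34.125)²/34.125 = 0.0371
  (15 − 24.293)²/24.293 = 3.5549
  (27 − 16.585)²/16.585 = 6.5404
  (15 − 23.024)²/23.024 = 2.7964
  (14 − 16.390)²/16.390 = 0.3485
  (14 − 15.401)²/15.401 = 0.1274
  (27 − 21.380)²/21.380 = 1.4773
  (11 − 15.220)²/15.220 = 1.1701
χ² = 13.2809 + 0.3157 + 8.9997 + 4.4152 + 0.0371 + 3.5549 + 6.5404 + 2.7964 + 0.3485 + 0.1274 + 1.4773 + 1.1701 = 43.06
df = (4−1)(3−1) = 6. Since 43.06 > 16.812, reject the null hypothesis of independence at α = 0.01.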